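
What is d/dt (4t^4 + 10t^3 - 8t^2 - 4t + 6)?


Apply the power rule term by term:
  d/dt(4t^4) = 16t^3
  d/dt(10t^3) = 30t^2
  d/dt(-8t^2) = -16t
  d/dt(-4t) = -4
  d/dt(6) = 0
p'(t) = 16t^3 + 30t^2 - 16t - 4


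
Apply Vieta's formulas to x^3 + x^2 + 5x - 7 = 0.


Monic cubic x^3+bx^2+cx+d=0: sum=-b, pairwise sum=c, product=-d.
b=1, c=5, d=-7
r1+r2+r3 = -1
r1r2+r1r3+r2r3 = 5
r1r2r3 = 7


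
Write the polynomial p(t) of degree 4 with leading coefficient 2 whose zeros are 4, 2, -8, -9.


p(t) = 2(t - 4)(t - 2)(t + 8)(t + 9)
Expand: 2t^4 + 22t^3 - 44t^2 - 592t + 1152


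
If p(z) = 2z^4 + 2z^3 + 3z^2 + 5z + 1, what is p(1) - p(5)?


p(1) = 13
p(5) = 1601
p(1) - p(5) = 13 - 1601 = -1588


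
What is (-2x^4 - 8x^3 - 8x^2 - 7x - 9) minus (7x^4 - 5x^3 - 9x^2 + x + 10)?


Distribute the minus sign:
  (-2x^4 - 8x^3 - 8x^2 - 7x - 9)
- (7x^4 - 5x^3 - 9x^2 + x + 10)
Negate second polynomial: -7x^4 + 5x^3 + 9x^2 - x - 10
Add: -9x^4 - 3x^3 + x^2 - 8x - 19


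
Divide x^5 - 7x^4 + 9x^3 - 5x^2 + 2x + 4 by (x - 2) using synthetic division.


Synthetic division with c = 2. Coefficients: 1, -7, 9, -5, 2, 4
Bring down 1.
  1 * 2 = 2; 2 - 7 = -5
  -5 * 2 = -10; -10 + 9 = -1
  -1 * 2 = -2; -2 - 5 = -7
  -7 * 2 = -14; -14 + 2 = -12
  -12 * 2 = -24; -24 + 4 = -20
Quotient: x^4 - 5x^3 - x^2 - 7x - 12, Remainder: -20


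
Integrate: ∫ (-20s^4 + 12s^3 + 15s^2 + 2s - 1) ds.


Reverse power rule on each term:
  ∫ -20s^4 ds = -4s^5
  ∫ 12s^3 ds = 3s^4
  ∫ 15s^2 ds = 5s^3
  ∫ 2s ds = s^2
  ∫ -1 ds = -s
F(s) = -4s^5 + 3s^4 + 5s^3 + s^2 - s + C


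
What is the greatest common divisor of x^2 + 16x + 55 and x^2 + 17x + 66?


Factor each:
  x^2 + 16x + 55 = (x + 11)(x + 5)
  x^2 + 17x + 66 = (x + 11)(x + 6)
Common monic factor: x + 11


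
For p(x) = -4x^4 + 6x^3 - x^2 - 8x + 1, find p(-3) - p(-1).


p(-3) = -470
p(-1) = -2
p(-3) - p(-1) = -470 + 2 = -468


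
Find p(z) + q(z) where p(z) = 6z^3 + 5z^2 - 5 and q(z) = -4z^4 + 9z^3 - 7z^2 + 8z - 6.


Align terms by degree and add:
  6z^3 + 5z^2 - 5
  -4z^4 + 9z^3 - 7z^2 + 8z - 6
= -4z^4 + 15z^3 - 2z^2 + 8z - 11


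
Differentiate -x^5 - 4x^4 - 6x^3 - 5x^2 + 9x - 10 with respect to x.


Apply the power rule term by term:
  d/dx(-x^5) = -5x^4
  d/dx(-4x^4) = -16x^3
  d/dx(-6x^3) = -18x^2
  d/dx(-5x^2) = -10x
  d/dx(9x) = 9
  d/dx(-10) = 0
p'(x) = -5x^4 - 16x^3 - 18x^2 - 10x + 9


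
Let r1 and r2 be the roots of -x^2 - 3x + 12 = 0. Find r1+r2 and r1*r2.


For ax^2+bx+c=0: sum = -b/a, product = c/a.
a=-1, b=-3, c=12
Sum = -(-3)/-1 = -3
Product = (12)/-1 = -12


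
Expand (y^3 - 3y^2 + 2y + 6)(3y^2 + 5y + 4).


Distribute each term of the first polynomial:
  (y^3)(3y^2 + 5y + 4) = 3y^5 + 5y^4 + 4y^3
  (-3y^2)(3y^2 + 5y + 4) = -9y^4 - 15y^3 - 12y^2
  (2y)(3y^2 + 5y + 4) = 6y^3 + 10y^2 + 8y
  (6)(3y^2 + 5y + 4) = 18y^2 + 30y + 24
Sum: 3y^5 - 4y^4 - 5y^3 + 16y^2 + 38y + 24


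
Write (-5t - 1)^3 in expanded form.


Expand (-5t - 1)^3 by repeated multiplication:
  (-5t - 1)^2 = 25t^2 + 10t + 1
= -125t^3 - 75t^2 - 15t - 1


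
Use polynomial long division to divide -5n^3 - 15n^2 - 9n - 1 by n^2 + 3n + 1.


(-5n^3 - 15n^2 - 9n - 1) / (n^2 + 3n + 1)
Step 1: -5n * (n^2 + 3n + 1) = -5n^3 - 15n^2 - 5n; subtract.
Step 2: 0 * (n^2 + 3n + 1) = 0; subtract.
Quotient: -5n, Remainder: -4n - 1


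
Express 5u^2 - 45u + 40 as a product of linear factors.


Roots satisfy r1 + r2 = -b/a = 9 and r1*r2 = c/a = 8.
So r1 = 8, r2 = 1.
5u^2 - 45u + 40 = 5(u - r1)(u - r2) = 5(u - 8)(u - 1)


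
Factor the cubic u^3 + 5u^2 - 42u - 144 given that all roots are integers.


Try integer roots (divisors of -144). u=6: p(6)=0.
Divide out (u - 6): quotient is u^2 + 11u + 24.
Factor the quadratic: (u + 3)(u + 8)
Result: (u - 6)(u + 3)(u + 8)


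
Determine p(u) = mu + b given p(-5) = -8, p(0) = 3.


p(u) = mu + b. Using p(-5)=-8, p(0)=3:
m = (-8 - 3)/(-5) = -11/-5 = 11/5
b = -8 - m*(-5) = -8 + 11 = 3
p(u) = (11/5)u + 3


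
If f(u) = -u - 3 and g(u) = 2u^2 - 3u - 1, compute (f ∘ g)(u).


Substitute g(u) into f:
f(g(u)) = -1*(2u^2 - 3u - 1) + (-3)
Expand and combine: -2u^2 + 3u - 2


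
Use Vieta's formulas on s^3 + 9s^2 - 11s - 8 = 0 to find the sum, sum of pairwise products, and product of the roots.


Monic cubic s^3+bs^2+cs+d=0: sum=-b, pairwise sum=c, product=-d.
b=9, c=-11, d=-8
r1+r2+r3 = -9
r1r2+r1r3+r2r3 = -11
r1r2r3 = 8


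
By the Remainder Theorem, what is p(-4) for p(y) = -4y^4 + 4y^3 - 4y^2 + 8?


By the Remainder Theorem, the remainder equals p(-4):
  -4*(-4)^4 = -1024
  4*(-4)^3 = -256
  -4*(-4)^2 = -64
  0*(-4)^1 = 0
  constant: 8
Sum: -1024 - 256 - 64 + 0 + 8 = -1336


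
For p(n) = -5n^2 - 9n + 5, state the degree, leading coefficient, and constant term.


Highest power of n is 2, with coefficient -5. Constant term is 5.
Degree = 2, leading coefficient = -5, constant term = 5


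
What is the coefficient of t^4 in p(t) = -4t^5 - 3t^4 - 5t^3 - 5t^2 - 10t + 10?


Read off the coefficient of t^4: -3


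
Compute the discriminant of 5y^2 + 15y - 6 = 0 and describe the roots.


D = b^2 - 4ac = (15)^2 - 4(5)(-6) = 225 + 120 = 345
Since D > 0: two distinct irrational roots


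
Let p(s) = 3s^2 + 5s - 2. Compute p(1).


Using direct substitution:
  3 * (1)^2 = 3
  5 * (1)^1 = 5
  constant: -2
Sum = 3 + 5 - 2 = 6


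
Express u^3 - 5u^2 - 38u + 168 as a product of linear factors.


Try integer roots (divisors of 168). u=4: p(4)=0.
Divide out (u - 4): quotient is u^2 - u - 42.
Factor the quadratic: (u + 6)(u - 7)
Result: (u - 4)(u + 6)(u - 7)


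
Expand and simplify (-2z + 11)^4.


Expand (-2z + 11)^4 by repeated multiplication:
  (-2z + 11)^2 = 4z^2 - 44z + 121
  (-2z + 11)^3 = -8z^3 + 132z^2 - 726z + 1331
= 16z^4 - 352z^3 + 2904z^2 - 10648z + 14641


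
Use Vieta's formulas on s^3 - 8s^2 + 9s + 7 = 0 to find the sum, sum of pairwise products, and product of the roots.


Monic cubic s^3+bs^2+cs+d=0: sum=-b, pairwise sum=c, product=-d.
b=-8, c=9, d=7
r1+r2+r3 = 8
r1r2+r1r3+r2r3 = 9
r1r2r3 = -7


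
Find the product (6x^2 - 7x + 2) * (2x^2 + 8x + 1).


Distribute each term of the first polynomial:
  (6x^2)(2x^2 + 8x + 1) = 12x^4 + 48x^3 + 6x^2
  (-7x)(2x^2 + 8x + 1) = -14x^3 - 56x^2 - 7x
  (2)(2x^2 + 8x + 1) = 4x^2 + 16x + 2
Sum: 12x^4 + 34x^3 - 46x^2 + 9x + 2


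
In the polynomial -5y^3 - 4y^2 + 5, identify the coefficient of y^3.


Read off the coefficient of y^3: -5


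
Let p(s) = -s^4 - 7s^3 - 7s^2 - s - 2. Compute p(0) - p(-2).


p(0) = -2
p(-2) = 12
p(0) - p(-2) = -2 - 12 = -14


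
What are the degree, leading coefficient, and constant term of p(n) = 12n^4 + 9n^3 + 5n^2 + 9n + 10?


Highest power of n is 4, with coefficient 12. Constant term is 10.
Degree = 4, leading coefficient = 12, constant term = 10


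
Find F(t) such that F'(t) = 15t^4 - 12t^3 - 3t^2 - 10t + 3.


Reverse power rule on each term:
  ∫ 15t^4 dt = 3t^5
  ∫ -12t^3 dt = -3t^4
  ∫ -3t^2 dt = -t^3
  ∫ -10t dt = -5t^2
  ∫ 3 dt = 3t
F(t) = 3t^5 - 3t^4 - t^3 - 5t^2 + 3t + C


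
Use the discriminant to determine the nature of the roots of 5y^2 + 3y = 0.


D = b^2 - 4ac = (3)^2 - 4(5)(0) = 9 = 9
Since D > 0: two distinct rational roots


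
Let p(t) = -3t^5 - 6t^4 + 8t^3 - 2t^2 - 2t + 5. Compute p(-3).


Using direct substitution:
  -3 * (-3)^5 = 729
  -6 * (-3)^4 = -486
  8 * (-3)^3 = -216
  -2 * (-3)^2 = -18
  -2 * (-3)^1 = 6
  constant: 5
Sum = 729 - 486 - 216 - 18 + 6 + 5 = 20


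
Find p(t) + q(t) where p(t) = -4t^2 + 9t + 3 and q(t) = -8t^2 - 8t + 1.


Align terms by degree and add:
  -4t^2 + 9t + 3
  -8t^2 - 8t + 1
= -12t^2 + t + 4


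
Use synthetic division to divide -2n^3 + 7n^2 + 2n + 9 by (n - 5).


Synthetic division with c = 5. Coefficients: -2, 7, 2, 9
Bring down -2.
  -2 * 5 = -10; -10 + 7 = -3
  -3 * 5 = -15; -15 + 2 = -13
  -13 * 5 = -65; -65 + 9 = -56
Quotient: -2n^2 - 3n - 13, Remainder: -56


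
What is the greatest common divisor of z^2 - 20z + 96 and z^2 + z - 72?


Factor each:
  z^2 - 20z + 96 = (z - 8)(z - 12)
  z^2 + z - 72 = (z - 8)(z + 9)
Common monic factor: z - 8


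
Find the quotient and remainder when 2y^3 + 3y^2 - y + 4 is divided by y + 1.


(2y^3 + 3y^2 - y + 4) / (y + 1)
Step 1: 2y^2 * (y + 1) = 2y^3 + 2y^2; subtract.
Step 2: y * (y + 1) = y^2 + y; subtract.
Step 3: -2 * (y + 1) = -2y - 2; subtract.
Quotient: 2y^2 + y - 2, Remainder: 6


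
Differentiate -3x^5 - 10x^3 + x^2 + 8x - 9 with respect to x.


Apply the power rule term by term:
  d/dx(-3x^5) = -15x^4
  d/dx(-10x^3) = -30x^2
  d/dx(x^2) = 2x
  d/dx(8x) = 8
  d/dx(-9) = 0
p'(x) = -15x^4 - 30x^2 + 2x + 8


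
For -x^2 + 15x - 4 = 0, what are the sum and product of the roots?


For ax^2+bx+c=0: sum = -b/a, product = c/a.
a=-1, b=15, c=-4
Sum = -(15)/-1 = 15
Product = (-4)/-1 = 4


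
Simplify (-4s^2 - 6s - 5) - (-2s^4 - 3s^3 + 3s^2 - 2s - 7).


Distribute the minus sign:
  (-4s^2 - 6s - 5)
- (-2s^4 - 3s^3 + 3s^2 - 2s - 7)
Negate second polynomial: 2s^4 + 3s^3 - 3s^2 + 2s + 7
Add: 2s^4 + 3s^3 - 7s^2 - 4s + 2


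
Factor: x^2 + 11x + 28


Roots satisfy r1 + r2 = -b/a = -11 and r1*r2 = c/a = 28.
So r1 = -4, r2 = -7.
x^2 + 11x + 28 = (x - r1)(x - r2) = (x + 4)(x + 7)


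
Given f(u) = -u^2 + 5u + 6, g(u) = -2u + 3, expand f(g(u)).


Substitute g(u) into f:
f(g(u)) = -1*(-2u + 3)^2 + 5*(-2u + 3) + 6
(-2u + 3)^2 = 4u^2 - 12u + 9
Expand and combine: -4u^2 + 2u + 12


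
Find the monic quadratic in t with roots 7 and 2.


p(t) = (t - 7)(t - 2)
Expand: t^2 - 9t + 14


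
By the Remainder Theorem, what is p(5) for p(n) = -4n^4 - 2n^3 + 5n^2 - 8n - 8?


By the Remainder Theorem, the remainder equals p(5):
  -4*(5)^4 = -2500
  -2*(5)^3 = -250
  5*(5)^2 = 125
  -8*(5)^1 = -40
  constant: -8
Sum: -2500 - 250 + 125 - 40 - 8 = -2673


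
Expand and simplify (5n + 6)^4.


Expand (5n + 6)^4 by repeated multiplication:
  (5n + 6)^2 = 25n^2 + 60n + 36
  (5n + 6)^3 = 125n^3 + 450n^2 + 540n + 216
= 625n^4 + 3000n^3 + 5400n^2 + 4320n + 1296


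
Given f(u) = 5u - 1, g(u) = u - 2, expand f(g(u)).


Substitute g(u) into f:
f(g(u)) = 5*(u - 2) + (-1)
Expand and combine: 5u - 11


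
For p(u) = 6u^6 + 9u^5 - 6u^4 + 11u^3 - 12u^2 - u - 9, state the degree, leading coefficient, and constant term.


Highest power of u is 6, with coefficient 6. Constant term is -9.
Degree = 6, leading coefficient = 6, constant term = -9


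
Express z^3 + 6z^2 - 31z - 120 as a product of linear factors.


Try integer roots (divisors of -120). z=-3: p(-3)=0.
Divide out (z + 3): quotient is z^2 + 3z - 40.
Factor the quadratic: (z + 8)(z - 5)
Result: (z + 3)(z + 8)(z - 5)


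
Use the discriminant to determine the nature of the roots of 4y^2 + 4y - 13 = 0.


D = b^2 - 4ac = (4)^2 - 4(4)(-13) = 16 + 208 = 224
Since D > 0: two distinct irrational roots


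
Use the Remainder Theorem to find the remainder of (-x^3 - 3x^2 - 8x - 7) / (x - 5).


By the Remainder Theorem, the remainder equals p(5):
  -1*(5)^3 = -125
  -3*(5)^2 = -75
  -8*(5)^1 = -40
  constant: -7
Sum: -125 - 75 - 40 - 7 = -247


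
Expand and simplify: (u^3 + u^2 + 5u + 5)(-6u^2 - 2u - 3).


Distribute each term of the first polynomial:
  (u^3)(-6u^2 - 2u - 3) = -6u^5 - 2u^4 - 3u^3
  (u^2)(-6u^2 - 2u - 3) = -6u^4 - 2u^3 - 3u^2
  (5u)(-6u^2 - 2u - 3) = -30u^3 - 10u^2 - 15u
  (5)(-6u^2 - 2u - 3) = -30u^2 - 10u - 15
Sum: -6u^5 - 8u^4 - 35u^3 - 43u^2 - 25u - 15


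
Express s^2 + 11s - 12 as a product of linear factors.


Roots satisfy r1 + r2 = -b/a = -11 and r1*r2 = c/a = -12.
So r1 = 1, r2 = -12.
s^2 + 11s - 12 = (s - r1)(s - r2) = (s - 1)(s + 12)


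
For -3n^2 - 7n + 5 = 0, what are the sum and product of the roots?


For an^2+bn+c=0: sum = -b/a, product = c/a.
a=-3, b=-7, c=5
Sum = -(-7)/-3 = -7/3
Product = (5)/-3 = -5/3


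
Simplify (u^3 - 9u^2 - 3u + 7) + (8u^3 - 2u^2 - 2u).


Align terms by degree and add:
  u^3 - 9u^2 - 3u + 7
+ 8u^3 - 2u^2 - 2u
= 9u^3 - 11u^2 - 5u + 7


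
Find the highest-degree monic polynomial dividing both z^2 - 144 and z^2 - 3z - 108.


Factor each:
  z^2 - 144 = (z - 12)(z + 12)
  z^2 - 3z - 108 = (z - 12)(z + 9)
Common monic factor: z - 12


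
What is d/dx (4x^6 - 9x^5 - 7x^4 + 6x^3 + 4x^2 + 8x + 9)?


Apply the power rule term by term:
  d/dx(4x^6) = 24x^5
  d/dx(-9x^5) = -45x^4
  d/dx(-7x^4) = -28x^3
  d/dx(6x^3) = 18x^2
  d/dx(4x^2) = 8x
  d/dx(8x) = 8
  d/dx(9) = 0
p'(x) = 24x^5 - 45x^4 - 28x^3 + 18x^2 + 8x + 8


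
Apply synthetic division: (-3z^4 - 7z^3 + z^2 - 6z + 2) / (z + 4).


Synthetic division with c = -4. Coefficients: -3, -7, 1, -6, 2
Bring down -3.
  -3 * -4 = 12; 12 - 7 = 5
  5 * -4 = -20; -20 + 1 = -19
  -19 * -4 = 76; 76 - 6 = 70
  70 * -4 = -280; -280 + 2 = -278
Quotient: -3z^3 + 5z^2 - 19z + 70, Remainder: -278


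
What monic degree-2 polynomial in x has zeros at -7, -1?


p(x) = (x + 7)(x + 1)
Expand: x^2 + 8x + 7


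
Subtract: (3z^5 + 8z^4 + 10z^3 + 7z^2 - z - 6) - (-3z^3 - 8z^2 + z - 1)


Distribute the minus sign:
  (3z^5 + 8z^4 + 10z^3 + 7z^2 - z - 6)
- (-3z^3 - 8z^2 + z - 1)
Negate second polynomial: 3z^3 + 8z^2 - z + 1
Add: 3z^5 + 8z^4 + 13z^3 + 15z^2 - 2z - 5


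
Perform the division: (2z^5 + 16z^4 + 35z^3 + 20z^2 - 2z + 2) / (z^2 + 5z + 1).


(2z^5 + 16z^4 + 35z^3 + 20z^2 - 2z + 2) / (z^2 + 5z + 1)
Step 1: 2z^3 * (z^2 + 5z + 1) = 2z^5 + 10z^4 + 2z^3; subtract.
Step 2: 6z^2 * (z^2 + 5z + 1) = 6z^4 + 30z^3 + 6z^2; subtract.
Step 3: 3z * (z^2 + 5z + 1) = 3z^3 + 15z^2 + 3z; subtract.
Step 4: -1 * (z^2 + 5z + 1) = -z^2 - 5z - 1; subtract.
Quotient: 2z^3 + 6z^2 + 3z - 1, Remainder: 3


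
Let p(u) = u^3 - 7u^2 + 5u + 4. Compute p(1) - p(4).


p(1) = 3
p(4) = -24
p(1) - p(4) = 3 + 24 = 27


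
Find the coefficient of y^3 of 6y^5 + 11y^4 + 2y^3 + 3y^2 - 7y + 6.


Read off the coefficient of y^3: 2


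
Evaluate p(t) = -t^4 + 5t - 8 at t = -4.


Using direct substitution:
  -1 * (-4)^4 = -256
  0 * (-4)^3 = 0
  0 * (-4)^2 = 0
  5 * (-4)^1 = -20
  constant: -8
Sum = -256 + 0 + 0 - 20 - 8 = -284


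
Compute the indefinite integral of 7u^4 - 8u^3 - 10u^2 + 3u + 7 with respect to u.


Reverse power rule on each term:
  ∫ 7u^4 du = (7/5)u^5
  ∫ -8u^3 du = -2u^4
  ∫ -10u^2 du = -(10/3)u^3
  ∫ 3u du = (3/2)u^2
  ∫ 7 du = 7u
F(u) = (7/5)u^5 - 2u^4 - (10/3)u^3 + (3/2)u^2 + 7u + C


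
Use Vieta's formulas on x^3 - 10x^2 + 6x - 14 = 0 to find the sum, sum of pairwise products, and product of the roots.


Monic cubic x^3+bx^2+cx+d=0: sum=-b, pairwise sum=c, product=-d.
b=-10, c=6, d=-14
r1+r2+r3 = 10
r1r2+r1r3+r2r3 = 6
r1r2r3 = 14


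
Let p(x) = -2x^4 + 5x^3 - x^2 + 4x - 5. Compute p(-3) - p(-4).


p(-3) = -323
p(-4) = -869
p(-3) - p(-4) = -323 + 869 = 546


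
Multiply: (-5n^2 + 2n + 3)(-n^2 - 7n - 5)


Distribute each term of the first polynomial:
  (-5n^2)(-n^2 - 7n - 5) = 5n^4 + 35n^3 + 25n^2
  (2n)(-n^2 - 7n - 5) = -2n^3 - 14n^2 - 10n
  (3)(-n^2 - 7n - 5) = -3n^2 - 21n - 15
Sum: 5n^4 + 33n^3 + 8n^2 - 31n - 15


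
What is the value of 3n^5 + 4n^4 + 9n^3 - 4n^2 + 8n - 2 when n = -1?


Using direct substitution:
  3 * (-1)^5 = -3
  4 * (-1)^4 = 4
  9 * (-1)^3 = -9
  -4 * (-1)^2 = -4
  8 * (-1)^1 = -8
  constant: -2
Sum = -3 + 4 - 9 - 4 - 8 - 2 = -22


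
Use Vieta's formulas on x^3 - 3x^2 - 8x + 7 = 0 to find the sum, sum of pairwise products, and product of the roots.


Monic cubic x^3+bx^2+cx+d=0: sum=-b, pairwise sum=c, product=-d.
b=-3, c=-8, d=7
r1+r2+r3 = 3
r1r2+r1r3+r2r3 = -8
r1r2r3 = -7


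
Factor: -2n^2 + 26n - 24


Roots satisfy r1 + r2 = -b/a = 13 and r1*r2 = c/a = 12.
So r1 = 12, r2 = 1.
-2n^2 + 26n - 24 = -2(n - r1)(n - r2) = -2(n - 12)(n - 1)


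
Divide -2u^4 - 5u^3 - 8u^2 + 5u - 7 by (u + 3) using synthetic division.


Synthetic division with c = -3. Coefficients: -2, -5, -8, 5, -7
Bring down -2.
  -2 * -3 = 6; 6 - 5 = 1
  1 * -3 = -3; -3 - 8 = -11
  -11 * -3 = 33; 33 + 5 = 38
  38 * -3 = -114; -114 - 7 = -121
Quotient: -2u^3 + u^2 - 11u + 38, Remainder: -121


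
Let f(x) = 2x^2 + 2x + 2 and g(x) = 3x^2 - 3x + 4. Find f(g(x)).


Substitute g(x) into f:
f(g(x)) = 2*(3x^2 - 3x + 4)^2 + 2*(3x^2 - 3x + 4) + 2
(3x^2 - 3x + 4)^2 = 9x^4 - 18x^3 + 33x^2 - 24x + 16
Expand and combine: 18x^4 - 36x^3 + 72x^2 - 54x + 42


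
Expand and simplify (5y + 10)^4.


Expand (5y + 10)^4 by repeated multiplication:
  (5y + 10)^2 = 25y^2 + 100y + 100
  (5y + 10)^3 = 125y^3 + 750y^2 + 1500y + 1000
= 625y^4 + 5000y^3 + 15000y^2 + 20000y + 10000


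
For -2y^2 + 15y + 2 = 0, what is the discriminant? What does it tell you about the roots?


D = b^2 - 4ac = (15)^2 - 4(-2)(2) = 225 + 16 = 241
Since D > 0: two distinct irrational roots


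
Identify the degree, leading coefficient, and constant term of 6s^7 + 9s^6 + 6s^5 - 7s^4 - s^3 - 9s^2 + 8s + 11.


Highest power of s is 7, with coefficient 6. Constant term is 11.
Degree = 7, leading coefficient = 6, constant term = 11


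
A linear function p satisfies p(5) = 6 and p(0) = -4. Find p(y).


p(y) = my + b. Using p(5)=6, p(0)=-4:
m = (6 + 4)/(5) = 10/5 = 2
b = 6 - m*(5) = 6 - 10 = -4
p(y) = 2y - 4


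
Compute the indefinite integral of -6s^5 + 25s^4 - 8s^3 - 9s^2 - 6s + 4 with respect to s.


Reverse power rule on each term:
  ∫ -6s^5 ds = -s^6
  ∫ 25s^4 ds = 5s^5
  ∫ -8s^3 ds = -2s^4
  ∫ -9s^2 ds = -3s^3
  ∫ -6s ds = -3s^2
  ∫ 4 ds = 4s
F(s) = -s^6 + 5s^5 - 2s^4 - 3s^3 - 3s^2 + 4s + C


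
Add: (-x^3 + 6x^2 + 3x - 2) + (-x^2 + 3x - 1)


Align terms by degree and add:
  -x^3 + 6x^2 + 3x - 2
  -x^2 + 3x - 1
= -x^3 + 5x^2 + 6x - 3


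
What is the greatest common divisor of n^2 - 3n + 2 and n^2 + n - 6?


Factor each:
  n^2 - 3n + 2 = (n - 2)(n - 1)
  n^2 + n - 6 = (n - 2)(n + 3)
Common monic factor: n - 2


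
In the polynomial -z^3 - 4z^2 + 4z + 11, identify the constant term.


Read off the constant term: 11


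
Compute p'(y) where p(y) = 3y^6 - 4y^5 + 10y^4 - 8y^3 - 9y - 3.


Apply the power rule term by term:
  d/dy(3y^6) = 18y^5
  d/dy(-4y^5) = -20y^4
  d/dy(10y^4) = 40y^3
  d/dy(-8y^3) = -24y^2
  d/dy(-9y) = -9
  d/dy(-3) = 0
p'(y) = 18y^5 - 20y^4 + 40y^3 - 24y^2 - 9


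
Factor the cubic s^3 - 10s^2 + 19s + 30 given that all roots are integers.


Try integer roots (divisors of 30). s=5: p(5)=0.
Divide out (s - 5): quotient is s^2 - 5s - 6.
Factor the quadratic: (s + 1)(s - 6)
Result: (s - 5)(s + 1)(s - 6)


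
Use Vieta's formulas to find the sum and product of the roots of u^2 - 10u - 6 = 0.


For au^2+bu+c=0: sum = -b/a, product = c/a.
a=1, b=-10, c=-6
Sum = -(-10)/1 = 10
Product = (-6)/1 = -6


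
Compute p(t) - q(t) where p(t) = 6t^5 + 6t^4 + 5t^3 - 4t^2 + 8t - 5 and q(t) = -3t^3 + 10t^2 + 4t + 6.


Distribute the minus sign:
  (6t^5 + 6t^4 + 5t^3 - 4t^2 + 8t - 5)
- (-3t^3 + 10t^2 + 4t + 6)
Negate second polynomial: 3t^3 - 10t^2 - 4t - 6
Add: 6t^5 + 6t^4 + 8t^3 - 14t^2 + 4t - 11


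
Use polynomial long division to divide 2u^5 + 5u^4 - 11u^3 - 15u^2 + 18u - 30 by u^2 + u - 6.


(2u^5 + 5u^4 - 11u^3 - 15u^2 + 18u - 30) / (u^2 + u - 6)
Step 1: 2u^3 * (u^2 + u - 6) = 2u^5 + 2u^4 - 12u^3; subtract.
Step 2: 3u^2 * (u^2 + u - 6) = 3u^4 + 3u^3 - 18u^2; subtract.
Step 3: -2u * (u^2 + u - 6) = -2u^3 - 2u^2 + 12u; subtract.
Step 4: 5 * (u^2 + u - 6) = 5u^2 + 5u - 30; subtract.
Quotient: 2u^3 + 3u^2 - 2u + 5, Remainder: u


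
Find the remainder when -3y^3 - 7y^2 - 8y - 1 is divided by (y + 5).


By the Remainder Theorem, the remainder equals p(-5):
  -3*(-5)^3 = 375
  -7*(-5)^2 = -175
  -8*(-5)^1 = 40
  constant: -1
Sum: 375 - 175 + 40 - 1 = 239


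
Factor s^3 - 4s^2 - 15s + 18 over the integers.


Try integer roots (divisors of 18). s=6: p(6)=0.
Divide out (s - 6): quotient is s^2 + 2s - 3.
Factor the quadratic: (s + 3)(s - 1)
Result: (s - 6)(s + 3)(s - 1)


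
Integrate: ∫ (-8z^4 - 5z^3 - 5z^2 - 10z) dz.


Reverse power rule on each term:
  ∫ -8z^4 dz = -(8/5)z^5
  ∫ -5z^3 dz = -(5/4)z^4
  ∫ -5z^2 dz = -(5/3)z^3
  ∫ -10z dz = -5z^2
F(z) = -(8/5)z^5 - (5/4)z^4 - (5/3)z^3 - 5z^2 + C


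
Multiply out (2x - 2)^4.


Expand (2x - 2)^4 by repeated multiplication:
  (2x - 2)^2 = 4x^2 - 8x + 4
  (2x - 2)^3 = 8x^3 - 24x^2 + 24x - 8
= 16x^4 - 64x^3 + 96x^2 - 64x + 16


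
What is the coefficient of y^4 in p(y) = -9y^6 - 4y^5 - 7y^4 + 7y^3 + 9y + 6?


Read off the coefficient of y^4: -7


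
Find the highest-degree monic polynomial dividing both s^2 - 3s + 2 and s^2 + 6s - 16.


Factor each:
  s^2 - 3s + 2 = (s - 2)(s - 1)
  s^2 + 6s - 16 = (s - 2)(s + 8)
Common monic factor: s - 2


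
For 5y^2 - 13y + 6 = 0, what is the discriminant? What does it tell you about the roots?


D = b^2 - 4ac = (-13)^2 - 4(5)(6) = 169 - 120 = 49
Since D > 0: two distinct rational roots


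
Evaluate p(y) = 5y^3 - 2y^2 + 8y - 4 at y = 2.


Using direct substitution:
  5 * (2)^3 = 40
  -2 * (2)^2 = -8
  8 * (2)^1 = 16
  constant: -4
Sum = 40 - 8 + 16 - 4 = 44


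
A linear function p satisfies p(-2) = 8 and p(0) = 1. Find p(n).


p(n) = mn + b. Using p(-2)=8, p(0)=1:
m = (8 - 1)/(-2) = 7/-2 = -7/2
b = 8 - m*(-2) = 8 - 7 = 1
p(n) = -(7/2)n + 1


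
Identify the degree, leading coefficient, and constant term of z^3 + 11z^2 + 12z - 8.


Highest power of z is 3, with coefficient 1. Constant term is -8.
Degree = 3, leading coefficient = 1, constant term = -8


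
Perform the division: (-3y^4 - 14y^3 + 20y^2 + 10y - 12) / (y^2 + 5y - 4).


(-3y^4 - 14y^3 + 20y^2 + 10y - 12) / (y^2 + 5y - 4)
Step 1: -3y^2 * (y^2 + 5y - 4) = -3y^4 - 15y^3 + 12y^2; subtract.
Step 2: y * (y^2 + 5y - 4) = y^3 + 5y^2 - 4y; subtract.
Step 3: 3 * (y^2 + 5y - 4) = 3y^2 + 15y - 12; subtract.
Quotient: -3y^2 + y + 3, Remainder: -y


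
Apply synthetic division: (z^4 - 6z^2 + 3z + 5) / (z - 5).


Synthetic division with c = 5. Coefficients: 1, 0, -6, 3, 5
Bring down 1.
  1 * 5 = 5; 5 + 0 = 5
  5 * 5 = 25; 25 - 6 = 19
  19 * 5 = 95; 95 + 3 = 98
  98 * 5 = 490; 490 + 5 = 495
Quotient: z^3 + 5z^2 + 19z + 98, Remainder: 495


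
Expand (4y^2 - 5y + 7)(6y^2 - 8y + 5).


Distribute each term of the first polynomial:
  (4y^2)(6y^2 - 8y + 5) = 24y^4 - 32y^3 + 20y^2
  (-5y)(6y^2 - 8y + 5) = -30y^3 + 40y^2 - 25y
  (7)(6y^2 - 8y + 5) = 42y^2 - 56y + 35
Sum: 24y^4 - 62y^3 + 102y^2 - 81y + 35


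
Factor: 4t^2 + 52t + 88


Roots satisfy r1 + r2 = -b/a = -13 and r1*r2 = c/a = 22.
So r1 = -2, r2 = -11.
4t^2 + 52t + 88 = 4(t - r1)(t - r2) = 4(t + 2)(t + 11)


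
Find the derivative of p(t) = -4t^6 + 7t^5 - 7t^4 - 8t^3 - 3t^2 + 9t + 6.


Apply the power rule term by term:
  d/dt(-4t^6) = -24t^5
  d/dt(7t^5) = 35t^4
  d/dt(-7t^4) = -28t^3
  d/dt(-8t^3) = -24t^2
  d/dt(-3t^2) = -6t
  d/dt(9t) = 9
  d/dt(6) = 0
p'(t) = -24t^5 + 35t^4 - 28t^3 - 24t^2 - 6t + 9


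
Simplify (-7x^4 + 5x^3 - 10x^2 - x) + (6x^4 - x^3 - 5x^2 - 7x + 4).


Align terms by degree and add:
  -7x^4 + 5x^3 - 10x^2 - x
+ 6x^4 - x^3 - 5x^2 - 7x + 4
= -x^4 + 4x^3 - 15x^2 - 8x + 4


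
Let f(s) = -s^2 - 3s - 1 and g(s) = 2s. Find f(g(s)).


Substitute g(s) into f:
f(g(s)) = -1*(2s)^2 + (-3)*(2s) + (-1)
(2s)^2 = 4s^2
Expand and combine: -4s^2 - 6s - 1


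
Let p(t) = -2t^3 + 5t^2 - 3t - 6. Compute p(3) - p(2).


p(3) = -24
p(2) = -8
p(3) - p(2) = -24 + 8 = -16


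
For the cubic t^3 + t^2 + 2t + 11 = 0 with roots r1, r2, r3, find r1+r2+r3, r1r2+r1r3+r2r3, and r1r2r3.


Monic cubic t^3+bt^2+ct+d=0: sum=-b, pairwise sum=c, product=-d.
b=1, c=2, d=11
r1+r2+r3 = -1
r1r2+r1r3+r2r3 = 2
r1r2r3 = -11


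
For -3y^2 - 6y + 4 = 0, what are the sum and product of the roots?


For ay^2+by+c=0: sum = -b/a, product = c/a.
a=-3, b=-6, c=4
Sum = -(-6)/-3 = -2
Product = (4)/-3 = -4/3


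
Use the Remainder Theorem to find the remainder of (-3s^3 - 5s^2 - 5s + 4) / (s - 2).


By the Remainder Theorem, the remainder equals p(2):
  -3*(2)^3 = -24
  -5*(2)^2 = -20
  -5*(2)^1 = -10
  constant: 4
Sum: -24 - 20 - 10 + 4 = -50


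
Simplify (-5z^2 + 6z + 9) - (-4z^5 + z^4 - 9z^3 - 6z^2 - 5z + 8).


Distribute the minus sign:
  (-5z^2 + 6z + 9)
- (-4z^5 + z^4 - 9z^3 - 6z^2 - 5z + 8)
Negate second polynomial: 4z^5 - z^4 + 9z^3 + 6z^2 + 5z - 8
Add: 4z^5 - z^4 + 9z^3 + z^2 + 11z + 1


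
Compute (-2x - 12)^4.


Expand (-2x - 12)^4 by repeated multiplication:
  (-2x - 12)^2 = 4x^2 + 48x + 144
  (-2x - 12)^3 = -8x^3 - 144x^2 - 864x - 1728
= 16x^4 + 384x^3 + 3456x^2 + 13824x + 20736


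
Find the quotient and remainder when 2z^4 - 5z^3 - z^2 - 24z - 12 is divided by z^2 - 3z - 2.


(2z^4 - 5z^3 - z^2 - 24z - 12) / (z^2 - 3z - 2)
Step 1: 2z^2 * (z^2 - 3z - 2) = 2z^4 - 6z^3 - 4z^2; subtract.
Step 2: z * (z^2 - 3z - 2) = z^3 - 3z^2 - 2z; subtract.
Step 3: 6 * (z^2 - 3z - 2) = 6z^2 - 18z - 12; subtract.
Quotient: 2z^2 + z + 6, Remainder: -4z


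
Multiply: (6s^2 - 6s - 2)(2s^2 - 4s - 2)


Distribute each term of the first polynomial:
  (6s^2)(2s^2 - 4s - 2) = 12s^4 - 24s^3 - 12s^2
  (-6s)(2s^2 - 4s - 2) = -12s^3 + 24s^2 + 12s
  (-2)(2s^2 - 4s - 2) = -4s^2 + 8s + 4
Sum: 12s^4 - 36s^3 + 8s^2 + 20s + 4


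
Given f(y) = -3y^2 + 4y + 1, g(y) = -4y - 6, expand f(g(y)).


Substitute g(y) into f:
f(g(y)) = -3*(-4y - 6)^2 + 4*(-4y - 6) + 1
(-4y - 6)^2 = 16y^2 + 48y + 36
Expand and combine: -48y^2 - 160y - 131


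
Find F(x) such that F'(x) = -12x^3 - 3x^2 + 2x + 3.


Reverse power rule on each term:
  ∫ -12x^3 dx = -3x^4
  ∫ -3x^2 dx = -x^3
  ∫ 2x dx = x^2
  ∫ 3 dx = 3x
F(x) = -3x^4 - x^3 + x^2 + 3x + C


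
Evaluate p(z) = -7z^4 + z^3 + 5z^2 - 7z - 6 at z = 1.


Using direct substitution:
  -7 * (1)^4 = -7
  1 * (1)^3 = 1
  5 * (1)^2 = 5
  -7 * (1)^1 = -7
  constant: -6
Sum = -7 + 1 + 5 - 7 - 6 = -14


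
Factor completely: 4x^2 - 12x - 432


Roots satisfy r1 + r2 = -b/a = 3 and r1*r2 = c/a = -108.
So r1 = 12, r2 = -9.
4x^2 - 12x - 432 = 4(x - r1)(x - r2) = 4(x - 12)(x + 9)


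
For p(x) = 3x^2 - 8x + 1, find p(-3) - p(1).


p(-3) = 52
p(1) = -4
p(-3) - p(1) = 52 + 4 = 56


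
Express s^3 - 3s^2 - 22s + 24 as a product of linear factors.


Try integer roots (divisors of 24). s=-4: p(-4)=0.
Divide out (s + 4): quotient is s^2 - 7s + 6.
Factor the quadratic: (s - 6)(s - 1)
Result: (s + 4)(s - 6)(s - 1)


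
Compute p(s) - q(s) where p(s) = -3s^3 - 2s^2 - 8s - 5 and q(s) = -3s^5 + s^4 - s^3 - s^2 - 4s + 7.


Distribute the minus sign:
  (-3s^3 - 2s^2 - 8s - 5)
- (-3s^5 + s^4 - s^3 - s^2 - 4s + 7)
Negate second polynomial: 3s^5 - s^4 + s^3 + s^2 + 4s - 7
Add: 3s^5 - s^4 - 2s^3 - s^2 - 4s - 12


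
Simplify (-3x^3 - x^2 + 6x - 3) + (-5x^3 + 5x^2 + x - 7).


Align terms by degree and add:
  -3x^3 - x^2 + 6x - 3
  -5x^3 + 5x^2 + x - 7
= -8x^3 + 4x^2 + 7x - 10


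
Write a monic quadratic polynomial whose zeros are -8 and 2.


p(u) = (u + 8)(u - 2)
Expand: u^2 + 6u - 16


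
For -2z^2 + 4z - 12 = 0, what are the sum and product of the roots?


For az^2+bz+c=0: sum = -b/a, product = c/a.
a=-2, b=4, c=-12
Sum = -(4)/-2 = 2
Product = (-12)/-2 = 6


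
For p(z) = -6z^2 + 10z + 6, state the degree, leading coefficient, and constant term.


Highest power of z is 2, with coefficient -6. Constant term is 6.
Degree = 2, leading coefficient = -6, constant term = 6


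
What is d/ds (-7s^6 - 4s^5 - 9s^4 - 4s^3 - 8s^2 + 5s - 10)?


Apply the power rule term by term:
  d/ds(-7s^6) = -42s^5
  d/ds(-4s^5) = -20s^4
  d/ds(-9s^4) = -36s^3
  d/ds(-4s^3) = -12s^2
  d/ds(-8s^2) = -16s
  d/ds(5s) = 5
  d/ds(-10) = 0
p'(s) = -42s^5 - 20s^4 - 36s^3 - 12s^2 - 16s + 5


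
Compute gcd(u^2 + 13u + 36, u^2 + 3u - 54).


Factor each:
  u^2 + 13u + 36 = (u + 9)(u + 4)
  u^2 + 3u - 54 = (u + 9)(u - 6)
Common monic factor: u + 9


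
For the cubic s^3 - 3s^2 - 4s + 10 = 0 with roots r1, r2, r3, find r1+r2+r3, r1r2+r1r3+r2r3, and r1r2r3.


Monic cubic s^3+bs^2+cs+d=0: sum=-b, pairwise sum=c, product=-d.
b=-3, c=-4, d=10
r1+r2+r3 = 3
r1r2+r1r3+r2r3 = -4
r1r2r3 = -10


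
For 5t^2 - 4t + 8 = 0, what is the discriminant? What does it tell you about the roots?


D = b^2 - 4ac = (-4)^2 - 4(5)(8) = 16 - 160 = -144
Since D < 0: two complex conjugate roots (no real roots)


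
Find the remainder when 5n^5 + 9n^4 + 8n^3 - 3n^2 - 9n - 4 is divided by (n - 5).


By the Remainder Theorem, the remainder equals p(5):
  5*(5)^5 = 15625
  9*(5)^4 = 5625
  8*(5)^3 = 1000
  -3*(5)^2 = -75
  -9*(5)^1 = -45
  constant: -4
Sum: 15625 + 5625 + 1000 - 75 - 45 - 4 = 22126


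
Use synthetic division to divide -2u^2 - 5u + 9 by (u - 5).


Synthetic division with c = 5. Coefficients: -2, -5, 9
Bring down -2.
  -2 * 5 = -10; -10 - 5 = -15
  -15 * 5 = -75; -75 + 9 = -66
Quotient: -2u - 15, Remainder: -66


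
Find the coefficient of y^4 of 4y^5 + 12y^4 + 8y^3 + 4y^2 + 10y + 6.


Read off the coefficient of y^4: 12


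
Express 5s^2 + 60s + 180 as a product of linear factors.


Roots satisfy r1 + r2 = -b/a = -12 and r1*r2 = c/a = 36.
So r1 = -6, r2 = -6.
5s^2 + 60s + 180 = 5(s - r1)(s - r2) = 5(s + 6)(s + 6)


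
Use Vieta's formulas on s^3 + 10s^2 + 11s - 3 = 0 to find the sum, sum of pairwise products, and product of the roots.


Monic cubic s^3+bs^2+cs+d=0: sum=-b, pairwise sum=c, product=-d.
b=10, c=11, d=-3
r1+r2+r3 = -10
r1r2+r1r3+r2r3 = 11
r1r2r3 = 3


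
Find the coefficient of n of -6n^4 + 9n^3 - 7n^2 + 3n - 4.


Read off the coefficient of n: 3


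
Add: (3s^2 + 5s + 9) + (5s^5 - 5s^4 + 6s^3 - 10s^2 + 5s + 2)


Align terms by degree and add:
  3s^2 + 5s + 9
+ 5s^5 - 5s^4 + 6s^3 - 10s^2 + 5s + 2
= 5s^5 - 5s^4 + 6s^3 - 7s^2 + 10s + 11


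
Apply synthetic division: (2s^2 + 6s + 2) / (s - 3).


Synthetic division with c = 3. Coefficients: 2, 6, 2
Bring down 2.
  2 * 3 = 6; 6 + 6 = 12
  12 * 3 = 36; 36 + 2 = 38
Quotient: 2s + 12, Remainder: 38


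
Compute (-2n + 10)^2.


Expand (-2n + 10)^2 by repeated multiplication:
= 4n^2 - 40n + 100


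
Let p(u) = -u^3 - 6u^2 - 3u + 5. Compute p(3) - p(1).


p(3) = -85
p(1) = -5
p(3) - p(1) = -85 + 5 = -80


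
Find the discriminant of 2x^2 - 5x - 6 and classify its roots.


D = b^2 - 4ac = (-5)^2 - 4(2)(-6) = 25 + 48 = 73
Since D > 0: two distinct irrational roots


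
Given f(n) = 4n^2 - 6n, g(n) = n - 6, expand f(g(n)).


Substitute g(n) into f:
f(g(n)) = 4*(n - 6)^2 + (-6)*(n - 6)
(n - 6)^2 = n^2 - 12n + 36
Expand and combine: 4n^2 - 54n + 180


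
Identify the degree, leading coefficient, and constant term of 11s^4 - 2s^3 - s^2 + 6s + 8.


Highest power of s is 4, with coefficient 11. Constant term is 8.
Degree = 4, leading coefficient = 11, constant term = 8


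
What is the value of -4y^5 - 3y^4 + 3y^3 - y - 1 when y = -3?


Using direct substitution:
  -4 * (-3)^5 = 972
  -3 * (-3)^4 = -243
  3 * (-3)^3 = -81
  0 * (-3)^2 = 0
  -1 * (-3)^1 = 3
  constant: -1
Sum = 972 - 243 - 81 + 0 + 3 - 1 = 650


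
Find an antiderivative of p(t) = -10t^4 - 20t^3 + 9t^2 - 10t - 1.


Reverse power rule on each term:
  ∫ -10t^4 dt = -2t^5
  ∫ -20t^3 dt = -5t^4
  ∫ 9t^2 dt = 3t^3
  ∫ -10t dt = -5t^2
  ∫ -1 dt = -t
F(t) = -2t^5 - 5t^4 + 3t^3 - 5t^2 - t + C


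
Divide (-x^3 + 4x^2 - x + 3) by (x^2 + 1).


(-x^3 + 4x^2 - x + 3) / (x^2 + 1)
Step 1: -x * (x^2 + 1) = -x^3 - x; subtract.
Step 2: 4 * (x^2 + 1) = 4x^2 + 4; subtract.
Quotient: -x + 4, Remainder: -1


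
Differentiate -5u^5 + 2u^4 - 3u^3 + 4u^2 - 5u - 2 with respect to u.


Apply the power rule term by term:
  d/du(-5u^5) = -25u^4
  d/du(2u^4) = 8u^3
  d/du(-3u^3) = -9u^2
  d/du(4u^2) = 8u
  d/du(-5u) = -5
  d/du(-2) = 0
p'(u) = -25u^4 + 8u^3 - 9u^2 + 8u - 5


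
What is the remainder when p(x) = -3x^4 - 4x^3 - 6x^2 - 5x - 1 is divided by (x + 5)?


By the Remainder Theorem, the remainder equals p(-5):
  -3*(-5)^4 = -1875
  -4*(-5)^3 = 500
  -6*(-5)^2 = -150
  -5*(-5)^1 = 25
  constant: -1
Sum: -1875 + 500 - 150 + 25 - 1 = -1501


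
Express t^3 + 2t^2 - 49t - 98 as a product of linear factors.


Try integer roots (divisors of -98). t=-7: p(-7)=0.
Divide out (t + 7): quotient is t^2 - 5t - 14.
Factor the quadratic: (t - 7)(t + 2)
Result: (t + 7)(t - 7)(t + 2)


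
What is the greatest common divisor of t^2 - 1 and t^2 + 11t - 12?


Factor each:
  t^2 - 1 = (t - 1)(t + 1)
  t^2 + 11t - 12 = (t - 1)(t + 12)
Common monic factor: t - 1


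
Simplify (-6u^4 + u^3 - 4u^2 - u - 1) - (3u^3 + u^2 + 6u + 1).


Distribute the minus sign:
  (-6u^4 + u^3 - 4u^2 - u - 1)
- (3u^3 + u^2 + 6u + 1)
Negate second polynomial: -3u^3 - u^2 - 6u - 1
Add: -6u^4 - 2u^3 - 5u^2 - 7u - 2


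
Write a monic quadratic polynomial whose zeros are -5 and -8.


p(n) = (n + 5)(n + 8)
Expand: n^2 + 13n + 40


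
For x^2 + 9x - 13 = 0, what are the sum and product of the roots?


For ax^2+bx+c=0: sum = -b/a, product = c/a.
a=1, b=9, c=-13
Sum = -(9)/1 = -9
Product = (-13)/1 = -13


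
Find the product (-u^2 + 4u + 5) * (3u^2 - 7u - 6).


Distribute each term of the first polynomial:
  (-u^2)(3u^2 - 7u - 6) = -3u^4 + 7u^3 + 6u^2
  (4u)(3u^2 - 7u - 6) = 12u^3 - 28u^2 - 24u
  (5)(3u^2 - 7u - 6) = 15u^2 - 35u - 30
Sum: -3u^4 + 19u^3 - 7u^2 - 59u - 30


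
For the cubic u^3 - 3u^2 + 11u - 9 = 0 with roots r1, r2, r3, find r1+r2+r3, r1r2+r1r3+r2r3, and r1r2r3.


Monic cubic u^3+bu^2+cu+d=0: sum=-b, pairwise sum=c, product=-d.
b=-3, c=11, d=-9
r1+r2+r3 = 3
r1r2+r1r3+r2r3 = 11
r1r2r3 = 9


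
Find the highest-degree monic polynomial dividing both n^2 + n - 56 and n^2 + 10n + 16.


Factor each:
  n^2 + n - 56 = (n + 8)(n - 7)
  n^2 + 10n + 16 = (n + 8)(n + 2)
Common monic factor: n + 8


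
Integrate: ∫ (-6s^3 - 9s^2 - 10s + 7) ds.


Reverse power rule on each term:
  ∫ -6s^3 ds = -(3/2)s^4
  ∫ -9s^2 ds = -3s^3
  ∫ -10s ds = -5s^2
  ∫ 7 ds = 7s
F(s) = -(3/2)s^4 - 3s^3 - 5s^2 + 7s + C


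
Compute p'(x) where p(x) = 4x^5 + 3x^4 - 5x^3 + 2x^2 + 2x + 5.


Apply the power rule term by term:
  d/dx(4x^5) = 20x^4
  d/dx(3x^4) = 12x^3
  d/dx(-5x^3) = -15x^2
  d/dx(2x^2) = 4x
  d/dx(2x) = 2
  d/dx(5) = 0
p'(x) = 20x^4 + 12x^3 - 15x^2 + 4x + 2


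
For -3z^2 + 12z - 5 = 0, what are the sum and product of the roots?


For az^2+bz+c=0: sum = -b/a, product = c/a.
a=-3, b=12, c=-5
Sum = -(12)/-3 = 4
Product = (-5)/-3 = 5/3


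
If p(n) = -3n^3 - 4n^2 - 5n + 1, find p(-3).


Using direct substitution:
  -3 * (-3)^3 = 81
  -4 * (-3)^2 = -36
  -5 * (-3)^1 = 15
  constant: 1
Sum = 81 - 36 + 15 + 1 = 61


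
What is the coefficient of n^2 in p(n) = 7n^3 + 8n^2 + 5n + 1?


Read off the coefficient of n^2: 8


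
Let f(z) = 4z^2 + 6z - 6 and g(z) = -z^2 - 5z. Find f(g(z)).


Substitute g(z) into f:
f(g(z)) = 4*(-z^2 - 5z)^2 + 6*(-z^2 - 5z) + (-6)
(-z^2 - 5z)^2 = z^4 + 10z^3 + 25z^2
Expand and combine: 4z^4 + 40z^3 + 94z^2 - 30z - 6


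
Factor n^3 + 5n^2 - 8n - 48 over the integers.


Try integer roots (divisors of -48). n=-4: p(-4)=0.
Divide out (n + 4): quotient is n^2 + n - 12.
Factor the quadratic: (n + 4)(n - 3)
Result: (n + 4)(n + 4)(n - 3)


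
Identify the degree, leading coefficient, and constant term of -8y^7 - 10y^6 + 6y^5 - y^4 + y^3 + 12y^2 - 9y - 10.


Highest power of y is 7, with coefficient -8. Constant term is -10.
Degree = 7, leading coefficient = -8, constant term = -10


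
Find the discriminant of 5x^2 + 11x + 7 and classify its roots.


D = b^2 - 4ac = (11)^2 - 4(5)(7) = 121 - 140 = -19
Since D < 0: two complex conjugate roots (no real roots)


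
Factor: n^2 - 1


Roots satisfy r1 + r2 = -b/a = 0 and r1*r2 = c/a = -1.
So r1 = 1, r2 = -1.
n^2 - 1 = (n - r1)(n - r2) = (n - 1)(n + 1)


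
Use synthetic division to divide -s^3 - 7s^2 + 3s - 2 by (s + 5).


Synthetic division with c = -5. Coefficients: -1, -7, 3, -2
Bring down -1.
  -1 * -5 = 5; 5 - 7 = -2
  -2 * -5 = 10; 10 + 3 = 13
  13 * -5 = -65; -65 - 2 = -67
Quotient: -s^2 - 2s + 13, Remainder: -67


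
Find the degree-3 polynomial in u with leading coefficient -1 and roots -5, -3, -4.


p(u) = -(u + 5)(u + 3)(u + 4)
Expand: -u^3 - 12u^2 - 47u - 60


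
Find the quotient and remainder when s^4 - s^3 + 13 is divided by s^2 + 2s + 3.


(s^4 - s^3 + 13) / (s^2 + 2s + 3)
Step 1: s^2 * (s^2 + 2s + 3) = s^4 + 2s^3 + 3s^2; subtract.
Step 2: -3s * (s^2 + 2s + 3) = -3s^3 - 6s^2 - 9s; subtract.
Step 3: 3 * (s^2 + 2s + 3) = 3s^2 + 6s + 9; subtract.
Quotient: s^2 - 3s + 3, Remainder: 3s + 4


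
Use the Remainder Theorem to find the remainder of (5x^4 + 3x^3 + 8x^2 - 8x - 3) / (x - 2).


By the Remainder Theorem, the remainder equals p(2):
  5*(2)^4 = 80
  3*(2)^3 = 24
  8*(2)^2 = 32
  -8*(2)^1 = -16
  constant: -3
Sum: 80 + 24 + 32 - 16 - 3 = 117


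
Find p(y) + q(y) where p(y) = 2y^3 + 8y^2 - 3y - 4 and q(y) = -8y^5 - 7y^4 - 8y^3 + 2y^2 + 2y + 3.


Align terms by degree and add:
  2y^3 + 8y^2 - 3y - 4
  -8y^5 - 7y^4 - 8y^3 + 2y^2 + 2y + 3
= -8y^5 - 7y^4 - 6y^3 + 10y^2 - y - 1


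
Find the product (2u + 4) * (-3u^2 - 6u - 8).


Distribute each term of the first polynomial:
  (2u)(-3u^2 - 6u - 8) = -6u^3 - 12u^2 - 16u
  (4)(-3u^2 - 6u - 8) = -12u^2 - 24u - 32
Sum: -6u^3 - 24u^2 - 40u - 32


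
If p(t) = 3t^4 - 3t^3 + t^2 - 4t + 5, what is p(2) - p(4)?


p(2) = 25
p(4) = 581
p(2) - p(4) = 25 - 581 = -556


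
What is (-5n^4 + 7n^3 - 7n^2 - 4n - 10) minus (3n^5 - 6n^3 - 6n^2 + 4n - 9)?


Distribute the minus sign:
  (-5n^4 + 7n^3 - 7n^2 - 4n - 10)
- (3n^5 - 6n^3 - 6n^2 + 4n - 9)
Negate second polynomial: -3n^5 + 6n^3 + 6n^2 - 4n + 9
Add: -3n^5 - 5n^4 + 13n^3 - n^2 - 8n - 1


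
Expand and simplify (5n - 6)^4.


Expand (5n - 6)^4 by repeated multiplication:
  (5n - 6)^2 = 25n^2 - 60n + 36
  (5n - 6)^3 = 125n^3 - 450n^2 + 540n - 216
= 625n^4 - 3000n^3 + 5400n^2 - 4320n + 1296


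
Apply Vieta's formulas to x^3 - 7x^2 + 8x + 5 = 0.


Monic cubic x^3+bx^2+cx+d=0: sum=-b, pairwise sum=c, product=-d.
b=-7, c=8, d=5
r1+r2+r3 = 7
r1r2+r1r3+r2r3 = 8
r1r2r3 = -5


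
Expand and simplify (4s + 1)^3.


Expand (4s + 1)^3 by repeated multiplication:
  (4s + 1)^2 = 16s^2 + 8s + 1
= 64s^3 + 48s^2 + 12s + 1


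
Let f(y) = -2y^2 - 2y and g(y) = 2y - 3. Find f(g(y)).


Substitute g(y) into f:
f(g(y)) = -2*(2y - 3)^2 + (-2)*(2y - 3)
(2y - 3)^2 = 4y^2 - 12y + 9
Expand and combine: -8y^2 + 20y - 12


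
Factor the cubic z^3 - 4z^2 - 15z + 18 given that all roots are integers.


Try integer roots (divisors of 18). z=1: p(1)=0.
Divide out (z - 1): quotient is z^2 - 3z - 18.
Factor the quadratic: (z - 6)(z + 3)
Result: (z - 1)(z - 6)(z + 3)


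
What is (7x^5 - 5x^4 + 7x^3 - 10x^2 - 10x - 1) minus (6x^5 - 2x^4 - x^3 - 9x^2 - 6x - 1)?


Distribute the minus sign:
  (7x^5 - 5x^4 + 7x^3 - 10x^2 - 10x - 1)
- (6x^5 - 2x^4 - x^3 - 9x^2 - 6x - 1)
Negate second polynomial: -6x^5 + 2x^4 + x^3 + 9x^2 + 6x + 1
Add: x^5 - 3x^4 + 8x^3 - x^2 - 4x


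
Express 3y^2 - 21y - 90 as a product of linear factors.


Roots satisfy r1 + r2 = -b/a = 7 and r1*r2 = c/a = -30.
So r1 = 10, r2 = -3.
3y^2 - 21y - 90 = 3(y - r1)(y - r2) = 3(y - 10)(y + 3)


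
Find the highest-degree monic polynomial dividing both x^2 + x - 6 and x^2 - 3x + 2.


Factor each:
  x^2 + x - 6 = (x - 2)(x + 3)
  x^2 - 3x + 2 = (x - 2)(x - 1)
Common monic factor: x - 2


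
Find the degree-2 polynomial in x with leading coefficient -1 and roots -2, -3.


p(x) = -(x + 2)(x + 3)
Expand: -x^2 - 5x - 6


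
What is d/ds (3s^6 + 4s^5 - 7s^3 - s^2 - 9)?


Apply the power rule term by term:
  d/ds(3s^6) = 18s^5
  d/ds(4s^5) = 20s^4
  d/ds(-7s^3) = -21s^2
  d/ds(-s^2) = -2s
  d/ds(-9) = 0
p'(s) = 18s^5 + 20s^4 - 21s^2 - 2s


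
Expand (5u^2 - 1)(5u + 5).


Distribute each term of the first polynomial:
  (5u^2)(5u + 5) = 25u^3 + 25u^2
  (-1)(5u + 5) = -5u - 5
Sum: 25u^3 + 25u^2 - 5u - 5
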